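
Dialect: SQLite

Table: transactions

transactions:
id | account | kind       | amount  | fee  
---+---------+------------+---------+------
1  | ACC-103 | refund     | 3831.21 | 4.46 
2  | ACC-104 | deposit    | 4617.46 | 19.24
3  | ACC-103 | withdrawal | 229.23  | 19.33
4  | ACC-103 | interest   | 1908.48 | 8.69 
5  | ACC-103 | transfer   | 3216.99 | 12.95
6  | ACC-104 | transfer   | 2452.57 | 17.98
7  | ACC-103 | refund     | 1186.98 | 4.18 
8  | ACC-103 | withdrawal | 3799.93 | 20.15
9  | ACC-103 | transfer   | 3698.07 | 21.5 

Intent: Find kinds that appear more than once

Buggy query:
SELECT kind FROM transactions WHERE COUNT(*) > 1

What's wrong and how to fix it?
Bug: WHERE can't reference COUNT(*); aggregates are computed after WHERE

Fix: Group first, then use HAVING for the count condition

Corrected query:
SELECT kind FROM transactions GROUP BY kind HAVING COUNT(*) > 1

Result:
kind      
----------
refund    
transfer  
withdrawal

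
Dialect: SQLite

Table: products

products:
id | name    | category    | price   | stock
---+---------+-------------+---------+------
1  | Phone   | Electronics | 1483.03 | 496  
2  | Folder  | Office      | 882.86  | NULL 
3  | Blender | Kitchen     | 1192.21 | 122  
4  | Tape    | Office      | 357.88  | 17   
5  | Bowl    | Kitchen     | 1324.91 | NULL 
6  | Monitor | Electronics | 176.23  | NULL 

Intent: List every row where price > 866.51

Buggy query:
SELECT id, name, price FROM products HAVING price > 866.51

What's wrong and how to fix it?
Bug: HAVING filters the output of aggregation, but this query has no GROUP BY and no aggregate functions, so SQLite rejects it (HAVING clause on a non-aggregate query); the condition here is per row

Fix: Replace HAVING with WHERE since the condition applies to individual rows

Corrected query:
SELECT id, name, price FROM products WHERE price > 866.51

Result:
id | name    | price  
---+---------+--------
1  | Phone   | 1483.03
2  | Folder  | 882.86 
3  | Blender | 1192.21
5  | Bowl    | 1324.91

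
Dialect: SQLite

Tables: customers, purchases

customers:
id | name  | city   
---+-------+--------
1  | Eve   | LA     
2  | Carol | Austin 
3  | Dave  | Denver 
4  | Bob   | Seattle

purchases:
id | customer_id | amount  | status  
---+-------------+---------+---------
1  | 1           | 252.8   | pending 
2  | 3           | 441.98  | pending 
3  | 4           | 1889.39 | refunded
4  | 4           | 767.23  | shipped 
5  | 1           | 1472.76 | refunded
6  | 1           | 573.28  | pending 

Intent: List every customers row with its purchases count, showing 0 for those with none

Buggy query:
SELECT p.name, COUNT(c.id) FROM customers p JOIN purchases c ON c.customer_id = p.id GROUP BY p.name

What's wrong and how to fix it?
Bug: An inner join excludes parents with zero children

Fix: Switch to LEFT JOIN to retain unmatched parent rows

Corrected query:
SELECT p.name, COUNT(c.id) FROM customers p LEFT JOIN purchases c ON c.customer_id = p.id GROUP BY p.name

Result:
name  | COUNT(c.id)
------+------------
Bob   | 2          
Carol | 0          
Dave  | 1          
Eve   | 3          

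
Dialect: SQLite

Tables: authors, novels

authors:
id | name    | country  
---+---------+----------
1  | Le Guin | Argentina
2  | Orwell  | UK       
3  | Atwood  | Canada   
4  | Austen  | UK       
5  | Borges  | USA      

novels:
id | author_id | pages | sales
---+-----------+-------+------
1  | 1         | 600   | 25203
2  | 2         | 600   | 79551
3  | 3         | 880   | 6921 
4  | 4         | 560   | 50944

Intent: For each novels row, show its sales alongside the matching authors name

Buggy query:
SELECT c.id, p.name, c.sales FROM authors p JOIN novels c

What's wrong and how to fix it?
Bug: Missing join condition: each novels row is matched to all authors rows instead of just its own

Fix: Specify the join condition linking the foreign key to the parent id

Corrected query:
SELECT c.id, p.name, c.sales FROM authors p JOIN novels c ON c.author_id = p.id

Result:
id | name    | sales
---+---------+------
1  | Le Guin | 25203
2  | Orwell  | 79551
3  | Atwood  | 6921 
4  | Austen  | 50944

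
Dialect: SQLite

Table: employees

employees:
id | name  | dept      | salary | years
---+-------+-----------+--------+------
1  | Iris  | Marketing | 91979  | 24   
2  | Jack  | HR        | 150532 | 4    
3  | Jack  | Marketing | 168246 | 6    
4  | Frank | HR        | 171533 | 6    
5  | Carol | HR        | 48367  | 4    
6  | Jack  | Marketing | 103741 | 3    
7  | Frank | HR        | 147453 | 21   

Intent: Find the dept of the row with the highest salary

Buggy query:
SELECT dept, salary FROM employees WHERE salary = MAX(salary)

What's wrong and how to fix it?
Bug: WHERE is evaluated per row; an aggregate over the whole table isn't defined there

Fix: Wrap MAX in a scalar subquery so WHERE compares against a single value

Corrected query:
SELECT dept, salary FROM employees WHERE salary = (SELECT MAX(salary) FROM employees)

Result:
dept | salary
-----+-------
HR   | 171533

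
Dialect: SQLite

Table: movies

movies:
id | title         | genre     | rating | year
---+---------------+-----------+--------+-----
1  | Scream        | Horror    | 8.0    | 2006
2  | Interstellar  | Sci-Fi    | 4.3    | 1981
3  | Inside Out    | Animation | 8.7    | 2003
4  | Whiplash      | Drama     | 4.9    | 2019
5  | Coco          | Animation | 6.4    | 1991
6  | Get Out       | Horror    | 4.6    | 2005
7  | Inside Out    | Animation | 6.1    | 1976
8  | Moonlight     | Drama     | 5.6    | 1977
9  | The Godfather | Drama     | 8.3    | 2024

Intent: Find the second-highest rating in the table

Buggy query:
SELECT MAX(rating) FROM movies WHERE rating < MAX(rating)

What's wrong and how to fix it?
Bug: MAX(rating) on the right of the comparison is an aggregate-in-WHERE error

Fix: Compute the overall MAX in a subquery, then take MAX of rows below it

Corrected query:
SELECT MAX(rating) FROM movies WHERE rating < (SELECT MAX(rating) FROM movies)

Result:
MAX(rating)
-----------
8.3        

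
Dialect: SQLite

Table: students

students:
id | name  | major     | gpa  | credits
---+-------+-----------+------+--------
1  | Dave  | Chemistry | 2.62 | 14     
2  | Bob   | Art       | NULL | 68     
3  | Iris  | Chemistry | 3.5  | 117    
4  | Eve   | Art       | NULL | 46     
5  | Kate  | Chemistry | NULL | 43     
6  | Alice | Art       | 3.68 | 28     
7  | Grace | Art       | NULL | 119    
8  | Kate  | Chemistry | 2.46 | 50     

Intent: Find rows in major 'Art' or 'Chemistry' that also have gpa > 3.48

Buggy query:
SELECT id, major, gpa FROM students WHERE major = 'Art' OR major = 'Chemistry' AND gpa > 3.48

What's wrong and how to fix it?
Bug: Without parentheses, AND is evaluated before OR, so the gpa filter only applies to the 'Chemistry' branch

Fix: Add parentheses around the OR so the AND applies to both alternatives

Corrected query:
SELECT id, major, gpa FROM students WHERE (major = 'Art' OR major = 'Chemistry') AND gpa > 3.48

Result:
id | major     | gpa 
---+-----------+-----
3  | Chemistry | 3.5 
6  | Art       | 3.68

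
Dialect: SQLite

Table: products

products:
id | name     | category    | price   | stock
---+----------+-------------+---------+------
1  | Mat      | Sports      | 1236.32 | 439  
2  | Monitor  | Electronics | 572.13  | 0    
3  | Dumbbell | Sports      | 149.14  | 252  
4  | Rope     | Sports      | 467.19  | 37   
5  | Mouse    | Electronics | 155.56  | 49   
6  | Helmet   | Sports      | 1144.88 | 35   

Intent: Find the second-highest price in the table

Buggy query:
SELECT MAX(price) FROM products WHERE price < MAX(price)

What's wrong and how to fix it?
Bug: The inner MAX is an aggregate inside WHERE, which is not allowed

Fix: Compute the overall MAX in a subquery, then take MAX of rows below it

Corrected query:
SELECT MAX(price) FROM products WHERE price < (SELECT MAX(price) FROM products)

Result:
MAX(price)
----------
1144.88   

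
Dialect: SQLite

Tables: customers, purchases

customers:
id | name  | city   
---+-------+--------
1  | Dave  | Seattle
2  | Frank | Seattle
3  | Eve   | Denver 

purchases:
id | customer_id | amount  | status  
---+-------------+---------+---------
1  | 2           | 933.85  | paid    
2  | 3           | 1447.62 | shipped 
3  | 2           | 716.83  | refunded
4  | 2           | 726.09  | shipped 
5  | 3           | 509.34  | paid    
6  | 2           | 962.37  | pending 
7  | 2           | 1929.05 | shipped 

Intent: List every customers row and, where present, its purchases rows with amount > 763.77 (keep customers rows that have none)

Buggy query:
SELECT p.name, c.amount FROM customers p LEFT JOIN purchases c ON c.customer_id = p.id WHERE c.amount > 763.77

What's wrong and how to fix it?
Bug: Filtering c.amount in WHERE discards the NULL rows produced by LEFT JOIN, turning it into an inner join

Fix: Move the right-table condition into the ON clause so unmatched parents are kept

Corrected query:
SELECT p.name, c.amount FROM customers p LEFT JOIN purchases c ON c.customer_id = p.id AND c.amount > 763.77

Result:
name  | amount 
------+--------
Dave  | NULL   
Frank | 933.85 
Frank | 962.37 
Frank | 1929.05
Eve   | 1447.62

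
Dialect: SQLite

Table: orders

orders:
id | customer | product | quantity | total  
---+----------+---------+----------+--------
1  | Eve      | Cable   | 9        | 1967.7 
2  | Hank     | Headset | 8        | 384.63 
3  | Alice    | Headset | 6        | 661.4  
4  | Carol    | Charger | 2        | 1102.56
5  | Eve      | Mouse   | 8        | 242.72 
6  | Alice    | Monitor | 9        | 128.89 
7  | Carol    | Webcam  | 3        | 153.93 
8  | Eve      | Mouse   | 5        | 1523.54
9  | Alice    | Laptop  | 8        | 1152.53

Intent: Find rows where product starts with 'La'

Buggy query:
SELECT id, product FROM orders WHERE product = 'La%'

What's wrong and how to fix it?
Bug: '=' compares the literal string including the % character; pattern matching needs LIKE

Fix: Use LIKE for wildcard pattern matching

Corrected query:
SELECT id, product FROM orders WHERE product LIKE 'La%'

Result:
id | product
---+--------
9  | Laptop 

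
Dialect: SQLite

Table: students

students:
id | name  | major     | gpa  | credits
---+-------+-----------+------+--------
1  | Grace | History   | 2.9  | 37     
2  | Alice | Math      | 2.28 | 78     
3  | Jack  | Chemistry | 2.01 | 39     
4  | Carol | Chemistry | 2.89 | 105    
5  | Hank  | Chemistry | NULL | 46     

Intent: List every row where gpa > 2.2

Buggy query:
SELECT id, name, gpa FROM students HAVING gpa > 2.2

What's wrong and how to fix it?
Bug: HAVING filters the output of aggregation, but this query has no GROUP BY and no aggregate functions, so SQLite rejects it (HAVING clause on a non-aggregate query); the condition here is per row

Fix: Use WHERE for row-level filtering

Corrected query:
SELECT id, name, gpa FROM students WHERE gpa > 2.2

Result:
id | name  | gpa 
---+-------+-----
1  | Grace | 2.9 
2  | Alice | 2.28
4  | Carol | 2.89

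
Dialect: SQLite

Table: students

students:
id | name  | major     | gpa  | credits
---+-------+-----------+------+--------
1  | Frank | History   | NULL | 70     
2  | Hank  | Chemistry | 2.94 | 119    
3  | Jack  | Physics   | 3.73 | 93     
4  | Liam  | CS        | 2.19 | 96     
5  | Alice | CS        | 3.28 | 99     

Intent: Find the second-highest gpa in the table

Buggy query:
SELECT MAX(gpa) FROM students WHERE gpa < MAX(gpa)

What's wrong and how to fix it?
Bug: MAX(gpa) on the right of the comparison is an aggregate-in-WHERE error

Fix: Compute the overall MAX in a subquery, then take MAX of rows below it

Corrected query:
SELECT MAX(gpa) FROM students WHERE gpa < (SELECT MAX(gpa) FROM students)

Result:
MAX(gpa)
--------
3.28    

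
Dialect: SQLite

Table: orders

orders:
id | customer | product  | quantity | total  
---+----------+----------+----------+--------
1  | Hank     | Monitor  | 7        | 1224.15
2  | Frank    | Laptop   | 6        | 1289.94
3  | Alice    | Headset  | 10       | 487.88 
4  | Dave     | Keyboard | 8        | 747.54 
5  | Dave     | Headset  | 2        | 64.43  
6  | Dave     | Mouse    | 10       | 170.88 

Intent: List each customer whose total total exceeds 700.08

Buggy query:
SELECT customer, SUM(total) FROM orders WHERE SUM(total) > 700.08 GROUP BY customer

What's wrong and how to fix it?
Bug: Aggregate functions cannot appear in a WHERE clause

Fix: Move the aggregate condition to a HAVING clause

Corrected query:
SELECT customer, SUM(total) FROM orders GROUP BY customer HAVING SUM(total) > 700.08

Result:
customer | SUM(total)
---------+-----------
Dave     | 982.85    
Frank    | 1289.94   
Hank     | 1224.15   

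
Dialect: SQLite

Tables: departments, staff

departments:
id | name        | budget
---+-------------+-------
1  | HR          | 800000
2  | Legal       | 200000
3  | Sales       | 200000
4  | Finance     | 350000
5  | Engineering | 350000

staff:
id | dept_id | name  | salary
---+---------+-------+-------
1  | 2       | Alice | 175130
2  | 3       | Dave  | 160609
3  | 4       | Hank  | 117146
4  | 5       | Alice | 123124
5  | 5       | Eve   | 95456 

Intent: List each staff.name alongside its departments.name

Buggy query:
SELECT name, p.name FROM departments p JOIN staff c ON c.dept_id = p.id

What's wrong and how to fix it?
Bug: 'name' exists in both joined tables, so the database can't tell which one is meant

Fix: Prefix ambiguous columns with the table alias

Corrected query:
SELECT c.name, p.name FROM departments p JOIN staff c ON c.dept_id = p.id

Result:
name  | name       
------+------------
Alice | Legal      
Dave  | Sales      
Hank  | Finance    
Alice | Engineering
Eve   | Engineering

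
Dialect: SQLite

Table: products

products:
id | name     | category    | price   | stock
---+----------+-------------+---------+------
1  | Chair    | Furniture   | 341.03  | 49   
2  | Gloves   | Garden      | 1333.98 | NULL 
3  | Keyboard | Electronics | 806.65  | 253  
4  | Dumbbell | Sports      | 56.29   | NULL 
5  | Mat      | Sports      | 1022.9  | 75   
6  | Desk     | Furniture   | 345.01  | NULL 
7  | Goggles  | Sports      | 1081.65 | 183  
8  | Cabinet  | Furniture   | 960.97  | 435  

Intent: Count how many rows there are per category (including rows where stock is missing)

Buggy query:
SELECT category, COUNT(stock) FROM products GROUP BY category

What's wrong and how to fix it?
Bug: COUNT(column) counts non-NULL values only; rows with NULL stock aren't counted

Fix: Use COUNT(*) to count all rows regardless of NULL

Corrected query:
SELECT category, COUNT(*) FROM products GROUP BY category

Result:
category    | COUNT(*)
------------+---------
Electronics | 1       
Furniture   | 3       
Garden      | 1       
Sports      | 3       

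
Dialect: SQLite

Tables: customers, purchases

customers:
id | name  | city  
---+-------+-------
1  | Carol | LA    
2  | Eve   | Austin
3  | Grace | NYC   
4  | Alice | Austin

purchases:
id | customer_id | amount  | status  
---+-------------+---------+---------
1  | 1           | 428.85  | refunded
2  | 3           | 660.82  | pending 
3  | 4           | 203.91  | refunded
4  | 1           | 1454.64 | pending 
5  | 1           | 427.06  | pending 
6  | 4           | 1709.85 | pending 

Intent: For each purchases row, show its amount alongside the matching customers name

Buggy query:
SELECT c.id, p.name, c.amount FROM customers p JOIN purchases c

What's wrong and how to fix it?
Bug: Missing join condition: each purchases row is matched to all customers rows instead of just its own

Fix: Specify the join condition linking the foreign key to the parent id

Corrected query:
SELECT c.id, p.name, c.amount FROM customers p JOIN purchases c ON c.customer_id = p.id

Result:
id | name  | amount 
---+-------+--------
1  | Carol | 428.85 
2  | Grace | 660.82 
3  | Alice | 203.91 
4  | Carol | 1454.64
5  | Carol | 427.06 
6  | Alice | 1709.85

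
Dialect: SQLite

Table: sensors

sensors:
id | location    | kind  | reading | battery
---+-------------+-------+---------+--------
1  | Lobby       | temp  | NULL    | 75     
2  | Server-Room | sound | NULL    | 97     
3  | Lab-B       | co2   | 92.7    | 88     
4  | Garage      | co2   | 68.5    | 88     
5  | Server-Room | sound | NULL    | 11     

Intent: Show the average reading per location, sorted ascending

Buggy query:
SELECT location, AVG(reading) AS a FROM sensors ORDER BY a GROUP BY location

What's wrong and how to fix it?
Bug: ORDER BY appears before GROUP BY; SQL clause order requires GROUP BY first

Fix: Reorder: SELECT … FROM … GROUP BY … ORDER BY …

Corrected query:
SELECT location, AVG(reading) AS a FROM sensors GROUP BY location ORDER BY a

Result:
location    | a   
------------+-----
Lobby       | NULL
Server-Room | NULL
Garage      | 68.5
Lab-B       | 92.7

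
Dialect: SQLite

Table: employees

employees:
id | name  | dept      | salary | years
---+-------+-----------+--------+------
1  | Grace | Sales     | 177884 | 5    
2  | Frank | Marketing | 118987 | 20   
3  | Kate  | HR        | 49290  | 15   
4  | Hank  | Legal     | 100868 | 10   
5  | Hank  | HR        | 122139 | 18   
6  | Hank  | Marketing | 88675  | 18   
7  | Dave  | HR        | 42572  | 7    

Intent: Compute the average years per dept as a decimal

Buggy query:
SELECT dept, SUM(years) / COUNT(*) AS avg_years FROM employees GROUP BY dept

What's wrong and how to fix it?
Bug: Both operands are integers, so '/' performs integer division and truncates

Fix: Cast one side to REAL so the division keeps the fractional part

Corrected query:
SELECT dept, SUM(years) * 1.0 / COUNT(*) AS avg_years FROM employees GROUP BY dept

Result:
dept      | avg_years
----------+----------
HR        | 13.333333
Legal     | 10       
Marketing | 19       
Sales     | 5        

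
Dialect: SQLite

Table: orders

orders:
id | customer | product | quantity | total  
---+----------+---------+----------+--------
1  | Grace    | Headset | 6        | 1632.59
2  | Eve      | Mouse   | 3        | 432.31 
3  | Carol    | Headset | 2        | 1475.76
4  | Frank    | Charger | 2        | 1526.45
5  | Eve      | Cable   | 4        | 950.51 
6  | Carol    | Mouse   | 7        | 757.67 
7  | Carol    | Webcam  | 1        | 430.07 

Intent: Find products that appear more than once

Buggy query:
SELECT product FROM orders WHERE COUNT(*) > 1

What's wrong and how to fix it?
Bug: COUNT(*) is an aggregate and cannot be used in WHERE

Fix: GROUP BY product, then filter groups with HAVING COUNT(*) > 1

Corrected query:
SELECT product FROM orders GROUP BY product HAVING COUNT(*) > 1

Result:
product
-------
Headset
Mouse  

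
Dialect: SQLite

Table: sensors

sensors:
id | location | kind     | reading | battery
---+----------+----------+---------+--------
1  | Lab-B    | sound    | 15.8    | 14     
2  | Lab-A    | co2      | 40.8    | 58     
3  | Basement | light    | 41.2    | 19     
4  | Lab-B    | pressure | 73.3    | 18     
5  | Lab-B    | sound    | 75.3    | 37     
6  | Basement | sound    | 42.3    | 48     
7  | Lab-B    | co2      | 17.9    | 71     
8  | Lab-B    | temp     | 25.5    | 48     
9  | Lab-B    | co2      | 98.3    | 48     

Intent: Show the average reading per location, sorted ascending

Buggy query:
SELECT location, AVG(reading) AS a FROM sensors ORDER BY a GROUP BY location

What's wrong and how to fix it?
Bug: GROUP BY must precede ORDER BY

Fix: Move ORDER BY to the end, after GROUP BY

Corrected query:
SELECT location, AVG(reading) AS a FROM sensors GROUP BY location ORDER BY a

Result:
location | a        
---------+----------
Lab-A    | 40.8     
Basement | 41.75    
Lab-B    | 51.016667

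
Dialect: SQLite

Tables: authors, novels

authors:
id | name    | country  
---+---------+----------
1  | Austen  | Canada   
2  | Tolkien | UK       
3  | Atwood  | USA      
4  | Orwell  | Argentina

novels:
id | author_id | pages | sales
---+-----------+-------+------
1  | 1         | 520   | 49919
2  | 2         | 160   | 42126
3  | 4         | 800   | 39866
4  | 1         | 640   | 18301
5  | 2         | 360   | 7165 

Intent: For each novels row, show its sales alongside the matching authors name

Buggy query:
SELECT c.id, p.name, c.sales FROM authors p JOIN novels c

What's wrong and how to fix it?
Bug: Missing join condition: each novels row is matched to all authors rows instead of just its own

Fix: Specify the join condition linking the foreign key to the parent id

Corrected query:
SELECT c.id, p.name, c.sales FROM authors p JOIN novels c ON c.author_id = p.id

Result:
id | name    | sales
---+---------+------
1  | Austen  | 49919
2  | Tolkien | 42126
3  | Orwell  | 39866
4  | Austen  | 18301
5  | Tolkien | 7165 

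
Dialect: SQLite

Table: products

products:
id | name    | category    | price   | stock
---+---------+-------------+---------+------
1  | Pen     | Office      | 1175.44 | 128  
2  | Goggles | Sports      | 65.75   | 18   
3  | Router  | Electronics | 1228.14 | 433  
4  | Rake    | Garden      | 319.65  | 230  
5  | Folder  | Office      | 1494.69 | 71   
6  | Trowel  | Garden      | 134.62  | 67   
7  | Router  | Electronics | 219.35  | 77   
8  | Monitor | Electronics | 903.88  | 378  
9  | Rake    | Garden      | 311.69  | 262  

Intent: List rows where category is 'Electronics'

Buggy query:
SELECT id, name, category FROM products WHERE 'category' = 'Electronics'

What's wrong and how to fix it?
Bug: 'category' in single quotes is a string literal, not the column; the comparison is literal-vs-literal and never true

Fix: Remove the quotes around the column name (or use double quotes for an identifier)

Corrected query:
SELECT id, name, category FROM products WHERE category = 'Electronics'

Result:
id | name    | category   
---+---------+------------
3  | Router  | Electronics
7  | Router  | Electronics
8  | Monitor | Electronics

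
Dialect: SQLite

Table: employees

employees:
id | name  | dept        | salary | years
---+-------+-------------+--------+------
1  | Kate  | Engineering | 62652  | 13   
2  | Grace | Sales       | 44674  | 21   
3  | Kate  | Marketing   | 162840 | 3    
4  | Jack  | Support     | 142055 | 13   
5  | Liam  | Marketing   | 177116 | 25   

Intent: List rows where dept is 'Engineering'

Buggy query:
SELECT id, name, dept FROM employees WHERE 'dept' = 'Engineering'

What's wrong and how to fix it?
Bug: 'dept' in single quotes is a string literal, not the column; the comparison is literal-vs-literal and never true

Fix: Remove the quotes around the column name (or use double quotes for an identifier)

Corrected query:
SELECT id, name, dept FROM employees WHERE dept = 'Engineering'

Result:
id | name | dept       
---+------+------------
1  | Kate | Engineering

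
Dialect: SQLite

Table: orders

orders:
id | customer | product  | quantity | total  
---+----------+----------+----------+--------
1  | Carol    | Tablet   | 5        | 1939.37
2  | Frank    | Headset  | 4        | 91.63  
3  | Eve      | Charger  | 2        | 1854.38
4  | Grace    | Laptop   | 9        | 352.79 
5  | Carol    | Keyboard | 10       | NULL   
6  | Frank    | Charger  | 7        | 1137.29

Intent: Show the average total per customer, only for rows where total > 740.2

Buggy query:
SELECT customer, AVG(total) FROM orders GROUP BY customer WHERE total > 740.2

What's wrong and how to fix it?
Bug: WHERE cannot follow GROUP BY

Fix: Move the WHERE clause before GROUP BY

Corrected query:
SELECT customer, AVG(total) FROM orders WHERE total > 740.2 GROUP BY customer

Result:
customer | AVG(total)
---------+-----------
Carol    | 1939.37   
Eve      | 1854.38   
Frank    | 1137.29   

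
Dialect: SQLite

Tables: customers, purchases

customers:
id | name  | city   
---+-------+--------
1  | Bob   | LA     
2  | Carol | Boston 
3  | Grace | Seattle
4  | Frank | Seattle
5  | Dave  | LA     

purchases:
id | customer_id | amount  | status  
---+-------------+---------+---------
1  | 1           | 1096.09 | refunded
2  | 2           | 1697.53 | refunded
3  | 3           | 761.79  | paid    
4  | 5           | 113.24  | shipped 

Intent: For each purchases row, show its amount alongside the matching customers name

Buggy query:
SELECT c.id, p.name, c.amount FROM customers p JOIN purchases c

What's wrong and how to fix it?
Bug: Missing join condition: each purchases row is matched to all customers rows instead of just its own

Fix: Specify the join condition linking the foreign key to the parent id

Corrected query:
SELECT c.id, p.name, c.amount FROM customers p JOIN purchases c ON c.customer_id = p.id

Result:
id | name  | amount 
---+-------+--------
1  | Bob   | 1096.09
2  | Carol | 1697.53
3  | Grace | 761.79 
4  | Dave  | 113.24 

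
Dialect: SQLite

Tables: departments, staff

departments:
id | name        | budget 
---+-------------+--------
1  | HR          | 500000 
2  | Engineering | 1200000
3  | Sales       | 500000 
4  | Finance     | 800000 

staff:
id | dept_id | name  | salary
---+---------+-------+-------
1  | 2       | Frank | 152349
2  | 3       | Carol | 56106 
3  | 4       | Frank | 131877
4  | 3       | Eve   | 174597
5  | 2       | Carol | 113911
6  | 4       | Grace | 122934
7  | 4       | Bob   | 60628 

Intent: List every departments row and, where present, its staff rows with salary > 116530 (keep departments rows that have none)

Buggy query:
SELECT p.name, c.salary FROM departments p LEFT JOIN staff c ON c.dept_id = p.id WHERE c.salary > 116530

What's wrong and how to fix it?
Bug: A WHERE condition on the right-hand table after LEFT JOIN drops unmatched parents

Fix: Move the right-table condition into the ON clause so unmatched parents are kept

Corrected query:
SELECT p.name, c.salary FROM departments p LEFT JOIN staff c ON c.dept_id = p.id AND c.salary > 116530

Result:
name        | salary
------------+-------
HR          | NULL  
Engineering | 152349
Sales       | 174597
Finance     | 122934
Finance     | 131877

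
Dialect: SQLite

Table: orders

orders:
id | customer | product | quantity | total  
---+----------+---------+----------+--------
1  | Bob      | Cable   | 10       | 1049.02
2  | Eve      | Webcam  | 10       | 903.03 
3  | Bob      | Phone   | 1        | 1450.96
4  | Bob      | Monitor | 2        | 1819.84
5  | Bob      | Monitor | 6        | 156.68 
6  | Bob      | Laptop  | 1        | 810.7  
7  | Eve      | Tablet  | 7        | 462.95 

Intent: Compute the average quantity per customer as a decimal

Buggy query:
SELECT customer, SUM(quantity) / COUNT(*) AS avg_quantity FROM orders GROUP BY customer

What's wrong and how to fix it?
Bug: Both operands are integers, so '/' performs integer division and truncates

Fix: Cast one side to REAL so the division keeps the fractional part

Corrected query:
SELECT customer, SUM(quantity) * 1.0 / COUNT(*) AS avg_quantity FROM orders GROUP BY customer

Result:
customer | avg_quantity
---------+-------------
Bob      | 4           
Eve      | 8.5         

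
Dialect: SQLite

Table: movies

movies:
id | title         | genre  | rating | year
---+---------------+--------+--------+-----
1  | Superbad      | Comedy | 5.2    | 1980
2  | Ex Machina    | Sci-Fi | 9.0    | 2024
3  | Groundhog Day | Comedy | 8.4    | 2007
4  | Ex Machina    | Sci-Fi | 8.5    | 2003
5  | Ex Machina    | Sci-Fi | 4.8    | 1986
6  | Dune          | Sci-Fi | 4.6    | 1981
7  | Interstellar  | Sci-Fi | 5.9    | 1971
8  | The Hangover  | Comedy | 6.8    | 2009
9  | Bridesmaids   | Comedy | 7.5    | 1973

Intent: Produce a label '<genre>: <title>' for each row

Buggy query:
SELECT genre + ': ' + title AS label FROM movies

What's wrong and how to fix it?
Bug: SQLite uses || for string concatenation; + coerces text to numbers (yielding 0)

Fix: Use the || operator for string concatenation

Corrected query:
SELECT genre || ': ' || title AS label FROM movies

Result:
label                
---------------------
Comedy: Superbad     
Sci-Fi: Ex Machina   
Comedy: Groundhog Day
Sci-Fi: Ex Machina   
Sci-Fi: Ex Machina   
Sci-Fi: Dune         
Sci-Fi: Interstellar 
Comedy: The Hangover 
Comedy: Bridesmaids  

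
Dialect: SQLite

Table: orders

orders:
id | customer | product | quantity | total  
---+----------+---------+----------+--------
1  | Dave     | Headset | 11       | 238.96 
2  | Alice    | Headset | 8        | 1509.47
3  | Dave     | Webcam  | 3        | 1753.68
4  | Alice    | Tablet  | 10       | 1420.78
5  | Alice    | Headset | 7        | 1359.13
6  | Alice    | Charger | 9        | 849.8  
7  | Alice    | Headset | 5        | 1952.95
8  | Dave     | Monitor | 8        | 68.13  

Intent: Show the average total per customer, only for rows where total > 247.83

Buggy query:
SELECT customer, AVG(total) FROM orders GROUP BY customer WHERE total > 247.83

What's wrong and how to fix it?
Bug: WHERE cannot follow GROUP BY

Fix: Move the WHERE clause before GROUP BY

Corrected query:
SELECT customer, AVG(total) FROM orders WHERE total > 247.83 GROUP BY customer

Result:
customer | AVG(total)
---------+-----------
Alice    | 1418.426  
Dave     | 1753.68   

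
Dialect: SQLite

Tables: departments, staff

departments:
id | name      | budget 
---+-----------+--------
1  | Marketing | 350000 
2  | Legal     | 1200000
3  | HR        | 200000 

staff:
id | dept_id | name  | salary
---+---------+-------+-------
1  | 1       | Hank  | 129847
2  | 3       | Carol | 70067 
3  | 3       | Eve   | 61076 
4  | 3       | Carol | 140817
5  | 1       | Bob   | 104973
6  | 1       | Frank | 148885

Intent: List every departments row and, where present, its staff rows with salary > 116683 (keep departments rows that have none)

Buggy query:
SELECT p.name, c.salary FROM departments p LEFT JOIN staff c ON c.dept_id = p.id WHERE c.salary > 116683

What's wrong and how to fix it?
Bug: A WHERE condition on the right-hand table after LEFT JOIN drops unmatched parents

Fix: Move the right-table condition into the ON clause so unmatched parents are kept

Corrected query:
SELECT p.name, c.salary FROM departments p LEFT JOIN staff c ON c.dept_id = p.id AND c.salary > 116683

Result:
name      | salary
----------+-------
Marketing | 129847
Marketing | 148885
Legal     | NULL  
HR        | 140817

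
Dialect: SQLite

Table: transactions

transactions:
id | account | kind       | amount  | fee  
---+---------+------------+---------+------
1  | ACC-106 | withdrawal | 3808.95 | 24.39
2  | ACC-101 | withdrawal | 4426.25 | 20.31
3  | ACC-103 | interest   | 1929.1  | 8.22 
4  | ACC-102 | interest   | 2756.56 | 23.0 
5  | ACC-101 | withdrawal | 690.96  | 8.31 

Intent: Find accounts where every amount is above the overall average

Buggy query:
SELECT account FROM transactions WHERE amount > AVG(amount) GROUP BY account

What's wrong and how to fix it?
Bug: AVG() is an aggregate; it can't sit directly in WHERE

Fix: Compute the overall average in a scalar subquery and compare each group's MIN against it in HAVING

Corrected query:
SELECT account FROM transactions GROUP BY account HAVING MIN(amount) > (SELECT AVG(amount) FROM transactions)

Result:
account
-------
ACC-102
ACC-106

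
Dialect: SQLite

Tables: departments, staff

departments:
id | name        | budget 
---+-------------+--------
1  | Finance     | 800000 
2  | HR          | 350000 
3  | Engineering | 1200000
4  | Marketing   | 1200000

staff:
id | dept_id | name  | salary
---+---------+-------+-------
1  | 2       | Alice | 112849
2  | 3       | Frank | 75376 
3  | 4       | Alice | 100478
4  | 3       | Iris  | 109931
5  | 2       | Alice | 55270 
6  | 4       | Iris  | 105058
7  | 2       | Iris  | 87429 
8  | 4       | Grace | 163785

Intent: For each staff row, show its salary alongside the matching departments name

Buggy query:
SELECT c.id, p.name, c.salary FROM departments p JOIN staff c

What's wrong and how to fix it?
Bug: Missing join condition: each staff row is matched to all departments rows instead of just its own

Fix: Specify the join condition linking the foreign key to the parent id

Corrected query:
SELECT c.id, p.name, c.salary FROM departments p JOIN staff c ON c.dept_id = p.id

Result:
id | name        | salary
---+-------------+-------
1  | HR          | 112849
2  | Engineering | 75376 
3  | Marketing   | 100478
4  | Engineering | 109931
5  | HR          | 55270 
6  | Marketing   | 105058
7  | HR          | 87429 
8  | Marketing   | 163785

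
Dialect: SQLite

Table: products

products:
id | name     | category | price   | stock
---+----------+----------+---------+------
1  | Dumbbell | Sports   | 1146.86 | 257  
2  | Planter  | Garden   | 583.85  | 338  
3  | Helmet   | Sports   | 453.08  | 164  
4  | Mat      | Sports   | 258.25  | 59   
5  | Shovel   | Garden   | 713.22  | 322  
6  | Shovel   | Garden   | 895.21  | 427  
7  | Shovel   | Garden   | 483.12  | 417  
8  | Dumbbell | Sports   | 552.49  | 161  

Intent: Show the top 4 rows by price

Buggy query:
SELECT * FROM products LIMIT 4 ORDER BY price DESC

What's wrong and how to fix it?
Bug: ORDER BY cannot follow LIMIT; LIMIT is the final clause

Fix: Swap the clauses: ORDER BY first, then LIMIT

Corrected query:
SELECT * FROM products ORDER BY price DESC LIMIT 4

Result:
id | name     | category | price   | stock
---+----------+----------+---------+------
1  | Dumbbell | Sports   | 1146.86 | 257  
6  | Shovel   | Garden   | 895.21  | 427  
5  | Shovel   | Garden   | 713.22  | 322  
2  | Planter  | Garden   | 583.85  | 338  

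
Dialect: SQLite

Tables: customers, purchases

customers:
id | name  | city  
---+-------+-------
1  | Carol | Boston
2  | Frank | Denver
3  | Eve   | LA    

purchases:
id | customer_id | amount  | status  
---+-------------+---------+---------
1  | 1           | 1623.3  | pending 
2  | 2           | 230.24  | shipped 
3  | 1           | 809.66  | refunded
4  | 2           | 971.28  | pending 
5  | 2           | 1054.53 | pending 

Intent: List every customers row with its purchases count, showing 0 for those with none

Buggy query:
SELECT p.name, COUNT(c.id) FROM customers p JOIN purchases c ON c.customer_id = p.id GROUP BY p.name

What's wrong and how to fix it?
Bug: An inner join excludes parents with zero children

Fix: Switch to LEFT JOIN to retain unmatched parent rows

Corrected query:
SELECT p.name, COUNT(c.id) FROM customers p LEFT JOIN purchases c ON c.customer_id = p.id GROUP BY p.name

Result:
name  | COUNT(c.id)
------+------------
Carol | 2          
Eve   | 0          
Frank | 3          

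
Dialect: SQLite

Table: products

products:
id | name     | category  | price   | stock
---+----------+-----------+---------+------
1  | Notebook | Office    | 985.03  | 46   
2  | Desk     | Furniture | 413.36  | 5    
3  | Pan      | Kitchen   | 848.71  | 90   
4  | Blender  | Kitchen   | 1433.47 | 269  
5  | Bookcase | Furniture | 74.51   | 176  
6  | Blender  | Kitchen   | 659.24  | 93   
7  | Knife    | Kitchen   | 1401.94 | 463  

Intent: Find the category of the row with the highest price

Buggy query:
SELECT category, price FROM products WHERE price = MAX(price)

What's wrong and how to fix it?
Bug: WHERE is evaluated per row; an aggregate over the whole table isn't defined there

Fix: Use a subquery: WHERE price = (SELECT MAX(price) FROM products)

Corrected query:
SELECT category, price FROM products WHERE price = (SELECT MAX(price) FROM products)

Result:
category | price  
---------+--------
Kitchen  | 1433.47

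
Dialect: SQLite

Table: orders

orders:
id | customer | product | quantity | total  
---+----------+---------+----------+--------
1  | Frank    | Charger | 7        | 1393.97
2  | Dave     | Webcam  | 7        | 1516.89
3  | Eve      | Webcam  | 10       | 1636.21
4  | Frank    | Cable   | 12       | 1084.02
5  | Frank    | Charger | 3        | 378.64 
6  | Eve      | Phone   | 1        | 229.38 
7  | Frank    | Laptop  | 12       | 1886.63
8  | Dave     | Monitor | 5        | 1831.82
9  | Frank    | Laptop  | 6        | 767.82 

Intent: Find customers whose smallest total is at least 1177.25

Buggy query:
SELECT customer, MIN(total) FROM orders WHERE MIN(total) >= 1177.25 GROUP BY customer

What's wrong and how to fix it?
Bug: Aggregates like MIN are computed per group after WHERE runs

Fix: Use HAVING for the per-group MIN condition

Corrected query:
SELECT customer, MIN(total) FROM orders GROUP BY customer HAVING MIN(total) >= 1177.25

Result:
customer | MIN(total)
---------+-----------
Dave     | 1516.89   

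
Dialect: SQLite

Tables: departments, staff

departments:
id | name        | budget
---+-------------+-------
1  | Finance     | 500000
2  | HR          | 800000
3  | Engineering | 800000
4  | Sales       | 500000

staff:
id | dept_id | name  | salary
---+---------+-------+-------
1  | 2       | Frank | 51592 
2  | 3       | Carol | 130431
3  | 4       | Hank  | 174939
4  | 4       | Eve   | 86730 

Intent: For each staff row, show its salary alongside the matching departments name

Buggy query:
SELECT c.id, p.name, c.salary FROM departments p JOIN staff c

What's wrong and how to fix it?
Bug: JOIN with no ON clause produces a cartesian product; every staff row pairs with every departments row

Fix: Specify the join condition linking the foreign key to the parent id

Corrected query:
SELECT c.id, p.name, c.salary FROM departments p JOIN staff c ON c.dept_id = p.id

Result:
id | name        | salary
---+-------------+-------
1  | HR          | 51592 
2  | Engineering | 130431
3  | Sales       | 174939
4  | Sales       | 86730 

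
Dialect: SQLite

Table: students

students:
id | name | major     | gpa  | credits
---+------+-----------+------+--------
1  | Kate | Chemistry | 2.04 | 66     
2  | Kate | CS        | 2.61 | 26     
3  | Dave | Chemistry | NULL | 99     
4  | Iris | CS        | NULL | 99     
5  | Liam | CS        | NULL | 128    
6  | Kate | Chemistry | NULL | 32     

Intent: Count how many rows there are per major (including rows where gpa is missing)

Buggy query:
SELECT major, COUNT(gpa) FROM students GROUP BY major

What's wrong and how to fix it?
Bug: COUNT(column) counts non-NULL values only; rows with NULL gpa aren't counted

Fix: Replace COUNT(gpa) with COUNT(*)

Corrected query:
SELECT major, COUNT(*) FROM students GROUP BY major

Result:
major     | COUNT(*)
----------+---------
CS        | 3       
Chemistry | 3       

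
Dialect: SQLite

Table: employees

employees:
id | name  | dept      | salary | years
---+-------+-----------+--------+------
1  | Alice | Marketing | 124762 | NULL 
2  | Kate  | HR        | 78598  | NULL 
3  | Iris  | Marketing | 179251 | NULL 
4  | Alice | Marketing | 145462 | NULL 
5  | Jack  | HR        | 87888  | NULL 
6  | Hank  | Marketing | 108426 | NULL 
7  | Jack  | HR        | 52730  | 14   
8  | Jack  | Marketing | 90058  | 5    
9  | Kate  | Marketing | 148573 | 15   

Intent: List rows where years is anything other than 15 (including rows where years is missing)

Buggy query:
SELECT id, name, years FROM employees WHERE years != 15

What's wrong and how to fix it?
Bug: Inequality against NULL is unknown, not true; rows with NULL are dropped

Fix: Handle NULL separately with IS NULL alongside the inequality

Corrected query:
SELECT id, name, years FROM employees WHERE years != 15 OR years IS NULL

Result:
id | name  | years
---+-------+------
1  | Alice | NULL 
2  | Kate  | NULL 
3  | Iris  | NULL 
4  | Alice | NULL 
5  | Jack  | NULL 
6  | Hank  | NULL 
7  | Jack  | 14   
8  | Jack  | 5    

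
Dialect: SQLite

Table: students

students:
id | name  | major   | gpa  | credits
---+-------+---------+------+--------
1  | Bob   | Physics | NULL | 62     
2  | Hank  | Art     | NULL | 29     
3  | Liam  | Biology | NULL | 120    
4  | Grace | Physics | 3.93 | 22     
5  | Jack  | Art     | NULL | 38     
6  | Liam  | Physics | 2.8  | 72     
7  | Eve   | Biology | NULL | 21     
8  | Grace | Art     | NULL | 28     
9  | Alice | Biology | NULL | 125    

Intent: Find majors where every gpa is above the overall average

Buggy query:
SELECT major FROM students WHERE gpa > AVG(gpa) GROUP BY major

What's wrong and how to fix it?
Bug: AVG() is an aggregate; it can't sit directly in WHERE

Fix: Use a subquery for AVG and a HAVING MIN(...) filter so the condition holds for every row in the group

Corrected query:
SELECT major FROM students GROUP BY major HAVING MIN(gpa) > (SELECT AVG(gpa) FROM students)

Result:
(no rows)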